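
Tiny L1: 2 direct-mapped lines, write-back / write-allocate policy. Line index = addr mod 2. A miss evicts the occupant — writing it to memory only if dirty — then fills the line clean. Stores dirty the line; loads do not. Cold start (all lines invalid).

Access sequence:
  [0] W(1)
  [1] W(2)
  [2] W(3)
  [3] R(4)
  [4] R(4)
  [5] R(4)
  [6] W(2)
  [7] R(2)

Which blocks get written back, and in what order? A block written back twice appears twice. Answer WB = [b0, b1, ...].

  0 | W B1 → L1 miss [D]
  1 | W B2 → L0 miss [D]
  2 | W B3 → L1 miss wb→B1 [D]
  3 | R B4 → L0 miss wb→B2 [-]
  4 | R B4 → L0 hit [-]
  5 | R B4 → L0 hit [-]
  6 | W B2 → L0 miss [D]
  7 | R B2 → L0 hit [D]

WB = [1, 2]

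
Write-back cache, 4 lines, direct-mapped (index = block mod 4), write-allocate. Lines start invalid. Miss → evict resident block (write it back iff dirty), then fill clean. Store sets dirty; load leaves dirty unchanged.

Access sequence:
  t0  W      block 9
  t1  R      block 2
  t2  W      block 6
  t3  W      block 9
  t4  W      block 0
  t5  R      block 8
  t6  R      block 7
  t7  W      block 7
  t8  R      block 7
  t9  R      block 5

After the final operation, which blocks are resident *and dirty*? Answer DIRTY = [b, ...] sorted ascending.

0: W B9 → L1 miss [D]
1: R B2 → L2 miss [-]
2: W B6 → L2 miss [D]
3: W B9 → L1 hit [D]
4: W B0 → L0 miss [D]
5: R B8 → L0 miss wb→B0 [-]
6: R B7 → L3 miss [-]
7: W B7 → L3 hit [D]
8: R B7 → L3 hit [D]
9: R B5 → L1 miss wb→B9 [-]

DIRTY = [6, 7]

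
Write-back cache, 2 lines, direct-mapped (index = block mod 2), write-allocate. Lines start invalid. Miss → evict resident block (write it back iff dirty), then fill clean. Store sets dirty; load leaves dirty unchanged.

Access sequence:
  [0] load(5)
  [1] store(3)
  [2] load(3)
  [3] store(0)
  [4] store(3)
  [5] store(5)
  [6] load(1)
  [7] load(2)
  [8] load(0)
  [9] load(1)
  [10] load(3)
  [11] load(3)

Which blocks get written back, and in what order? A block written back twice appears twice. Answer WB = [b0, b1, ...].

  0 | R B5 → L1 miss [-]
  1 | W B3 → L1 miss [D]
  2 | R B3 → L1 hit [D]
  3 | W B0 → L0 miss [D]
  4 | W B3 → L1 hit [D]
  5 | W B5 → L1 miss wb→B3 [D]
  6 | R B1 → L1 miss wb→B5 [-]
  7 | R B2 → L0 miss wb→B0 [-]
  8 | R B0 → L0 miss [-]
  9 | R B1 → L1 hit [-]
  10 | R B3 → L1 miss [-]
  11 | R B3 → L1 hit [-]

WB = [3, 5, 0]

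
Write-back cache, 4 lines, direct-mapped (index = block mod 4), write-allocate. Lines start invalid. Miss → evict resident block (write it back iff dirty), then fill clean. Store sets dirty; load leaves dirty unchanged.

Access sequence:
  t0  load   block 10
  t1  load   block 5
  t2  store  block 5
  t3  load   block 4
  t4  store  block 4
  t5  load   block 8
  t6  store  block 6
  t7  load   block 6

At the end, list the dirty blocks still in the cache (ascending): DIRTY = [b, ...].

  0 | R B10 → L2 miss [-]
  1 | R B5 → L1 miss [-]
  2 | W B5 → L1 hit [D]
  3 | R B4 → L0 miss [-]
  4 | W B4 → L0 hit [D]
  5 | R B8 → L0 miss wb→B4 [-]
  6 | W B6 → L2 miss [D]
  7 | R B6 → L2 hit [D]

DIRTY = [5, 6]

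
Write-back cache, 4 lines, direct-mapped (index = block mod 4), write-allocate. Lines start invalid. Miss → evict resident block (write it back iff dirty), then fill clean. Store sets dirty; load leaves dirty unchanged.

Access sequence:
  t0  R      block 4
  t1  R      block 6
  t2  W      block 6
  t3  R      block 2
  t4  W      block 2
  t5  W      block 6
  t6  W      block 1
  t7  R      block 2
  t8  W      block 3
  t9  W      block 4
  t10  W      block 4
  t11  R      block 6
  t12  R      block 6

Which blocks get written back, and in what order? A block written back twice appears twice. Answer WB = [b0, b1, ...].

  0 | R B4 → L0 miss [-]
  1 | R B6 → L2 miss [-]
  2 | W B6 → L2 hit [D]
  3 | R B2 → L2 miss wb→B6 [-]
  4 | W B2 → L2 hit [D]
  5 | W B6 → L2 miss wb→B2 [D]
  6 | W B1 → L1 miss [D]
  7 | R B2 → L2 miss wb→B6 [-]
  8 | W B3 → L3 miss [D]
  9 | W B4 → L0 hit [D]
  10 | W B4 → L0 hit [D]
  11 | R B6 → L2 miss [-]
  12 | R B6 → L2 hit [-]

WB = [6, 2, 6]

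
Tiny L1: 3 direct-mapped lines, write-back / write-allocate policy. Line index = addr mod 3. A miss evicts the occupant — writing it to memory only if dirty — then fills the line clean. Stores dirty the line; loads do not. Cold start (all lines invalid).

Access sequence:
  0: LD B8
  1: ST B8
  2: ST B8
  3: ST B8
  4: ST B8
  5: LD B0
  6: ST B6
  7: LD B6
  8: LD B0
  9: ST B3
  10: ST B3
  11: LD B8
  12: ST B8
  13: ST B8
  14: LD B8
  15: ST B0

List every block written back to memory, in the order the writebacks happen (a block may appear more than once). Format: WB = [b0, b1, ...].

WB = [6, 3]

  0 | R B8 → L2 miss [-]
  1 | W B8 → L2 hit [D]
  2 | W B8 → L2 hit [D]
  3 | W B8 → L2 hit [D]
  4 | W B8 → L2 hit [D]
  5 | R B0 → L0 miss [-]
  6 | W B6 → L0 miss [D]
  7 | R B6 → L0 hit [D]
  8 | R B0 → L0 miss wb→B6 [-]
  9 | W B3 → L0 miss [D]
  10 | W B3 → L0 hit [D]
  11 | R B8 → L2 hit [D]
  12 | W B8 → L2 hit [D]
  13 | W B8 → L2 hit [D]
  14 | R B8 → L2 hit [D]
  15 | W B0 → L0 miss wb→B3 [D]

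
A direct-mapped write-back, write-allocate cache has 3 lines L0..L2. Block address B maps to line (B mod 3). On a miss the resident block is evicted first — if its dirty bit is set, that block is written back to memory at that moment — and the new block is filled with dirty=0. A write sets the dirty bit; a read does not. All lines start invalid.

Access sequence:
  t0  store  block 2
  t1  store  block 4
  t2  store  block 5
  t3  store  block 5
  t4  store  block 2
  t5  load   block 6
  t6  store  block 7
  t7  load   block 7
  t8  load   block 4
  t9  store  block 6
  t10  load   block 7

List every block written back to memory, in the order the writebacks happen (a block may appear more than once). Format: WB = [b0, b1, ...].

  0 | W B2 → L2 miss [D]
  1 | W B4 → L1 miss [D]
  2 | W B5 → L2 miss wb→B2 [D]
  3 | W B5 → L2 hit [D]
  4 | W B2 → L2 miss wb→B5 [D]
  5 | R B6 → L0 miss [-]
  6 | W B7 → L1 miss wb→B4 [D]
  7 | R B7 → L1 hit [D]
  8 | R B4 → L1 miss wb→B7 [-]
  9 | W B6 → L0 hit [D]
  10 | R B7 → L1 miss [-]

WB = [2, 5, 4, 7]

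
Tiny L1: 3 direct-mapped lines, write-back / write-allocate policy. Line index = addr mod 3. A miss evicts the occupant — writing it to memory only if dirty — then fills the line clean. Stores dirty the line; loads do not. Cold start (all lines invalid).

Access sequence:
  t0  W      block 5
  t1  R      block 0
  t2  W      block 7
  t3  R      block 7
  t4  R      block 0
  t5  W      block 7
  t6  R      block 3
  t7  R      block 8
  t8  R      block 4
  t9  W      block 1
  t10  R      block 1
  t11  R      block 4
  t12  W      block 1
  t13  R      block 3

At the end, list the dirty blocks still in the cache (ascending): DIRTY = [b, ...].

DIRTY = [1]

0: W B5 -> L2 miss  d=D]
1: R B0 -> L0 miss  d=-]
2: W B7 -> L1 miss  d=D]
3: R B7 -> L1 hit  d=D]
4: R B0 -> L0 hit  d=-]
5: W B7 -> L1 hit  d=D]
6: R B3 -> L0 miss  d=-]
7: R B8 -> L2 miss wb->B5  d=-]
8: R B4 -> L1 miss wb->B7  d=-]
9: W B1 -> L1 miss  d=D]
10: R B1 -> L1 hit  d=D]
11: R B4 -> L1 miss wb->B1  d=-]
12: W B1 -> L1 miss  d=D]
13: R B3 -> L0 hit  d=-]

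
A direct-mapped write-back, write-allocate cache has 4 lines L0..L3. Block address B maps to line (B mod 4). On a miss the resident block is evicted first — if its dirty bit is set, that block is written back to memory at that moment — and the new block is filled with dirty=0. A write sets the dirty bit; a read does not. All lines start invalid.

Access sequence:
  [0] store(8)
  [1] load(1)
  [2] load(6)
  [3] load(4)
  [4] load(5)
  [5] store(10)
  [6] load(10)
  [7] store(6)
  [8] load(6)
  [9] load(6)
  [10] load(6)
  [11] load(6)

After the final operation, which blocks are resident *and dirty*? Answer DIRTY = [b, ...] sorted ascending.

0: W B8 → L0 miss [D]
1: R B1 → L1 miss [-]
2: R B6 → L2 miss [-]
3: R B4 → L0 miss wb→B8 [-]
4: R B5 → L1 miss [-]
5: W B10 → L2 miss [D]
6: R B10 → L2 hit [D]
7: W B6 → L2 miss wb→B10 [D]
8: R B6 → L2 hit [D]
9: R B6 → L2 hit [D]
10: R B6 → L2 hit [D]
11: R B6 → L2 hit [D]

DIRTY = [6]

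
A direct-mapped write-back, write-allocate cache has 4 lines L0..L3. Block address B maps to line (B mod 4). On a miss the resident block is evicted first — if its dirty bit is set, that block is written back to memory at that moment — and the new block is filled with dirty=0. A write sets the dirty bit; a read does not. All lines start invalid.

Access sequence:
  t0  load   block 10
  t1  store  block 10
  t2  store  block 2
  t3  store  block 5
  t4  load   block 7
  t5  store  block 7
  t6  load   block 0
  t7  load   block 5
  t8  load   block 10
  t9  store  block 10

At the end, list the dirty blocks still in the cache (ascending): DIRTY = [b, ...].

0: R B10 → L2 miss [-]
1: W B10 → L2 hit [D]
2: W B2 → L2 miss wb→B10 [D]
3: W B5 → L1 miss [D]
4: R B7 → L3 miss [-]
5: W B7 → L3 hit [D]
6: R B0 → L0 miss [-]
7: R B5 → L1 hit [D]
8: R B10 → L2 miss wb→B2 [-]
9: W B10 → L2 hit [D]

DIRTY = [5, 7, 10]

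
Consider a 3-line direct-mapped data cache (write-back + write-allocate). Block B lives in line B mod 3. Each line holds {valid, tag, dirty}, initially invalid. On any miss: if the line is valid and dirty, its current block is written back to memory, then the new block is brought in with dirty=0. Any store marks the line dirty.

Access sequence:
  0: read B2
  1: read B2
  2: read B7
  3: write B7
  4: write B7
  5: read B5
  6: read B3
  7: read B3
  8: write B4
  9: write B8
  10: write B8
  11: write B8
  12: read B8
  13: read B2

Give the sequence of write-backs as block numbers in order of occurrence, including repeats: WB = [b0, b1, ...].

  0 | R B2 → L2 miss [-]
  1 | R B2 → L2 hit [-]
  2 | R B7 → L1 miss [-]
  3 | W B7 → L1 hit [D]
  4 | W B7 → L1 hit [D]
  5 | R B5 → L2 miss [-]
  6 | R B3 → L0 miss [-]
  7 | R B3 → L0 hit [-]
  8 | W B4 → L1 miss wb→B7 [D]
  9 | W B8 → L2 miss [D]
  10 | W B8 → L2 hit [D]
  11 | W B8 → L2 hit [D]
  12 | R B8 → L2 hit [D]
  13 | R B2 → L2 miss wb→B8 [-]

WB = [7, 8]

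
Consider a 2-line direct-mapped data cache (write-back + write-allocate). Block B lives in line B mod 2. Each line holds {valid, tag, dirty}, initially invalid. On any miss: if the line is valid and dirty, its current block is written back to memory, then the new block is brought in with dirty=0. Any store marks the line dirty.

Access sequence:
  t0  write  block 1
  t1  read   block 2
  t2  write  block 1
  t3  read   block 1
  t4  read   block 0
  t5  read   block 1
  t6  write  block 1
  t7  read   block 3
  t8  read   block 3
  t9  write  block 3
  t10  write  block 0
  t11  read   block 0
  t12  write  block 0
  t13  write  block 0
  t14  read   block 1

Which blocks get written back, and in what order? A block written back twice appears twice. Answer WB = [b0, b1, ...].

WB = [1, 3]

0: W B1 → L1 miss [D]
1: R B2 → L0 miss [-]
2: W B1 → L1 hit [D]
3: R B1 → L1 hit [D]
4: R B0 → L0 miss [-]
5: R B1 → L1 hit [D]
6: W B1 → L1 hit [D]
7: R B3 → L1 miss wb→B1 [-]
8: R B3 → L1 hit [-]
9: W B3 → L1 hit [D]
10: W B0 → L0 hit [D]
11: R B0 → L0 hit [D]
12: W B0 → L0 hit [D]
13: W B0 → L0 hit [D]
14: R B1 → L1 miss wb→B3 [-]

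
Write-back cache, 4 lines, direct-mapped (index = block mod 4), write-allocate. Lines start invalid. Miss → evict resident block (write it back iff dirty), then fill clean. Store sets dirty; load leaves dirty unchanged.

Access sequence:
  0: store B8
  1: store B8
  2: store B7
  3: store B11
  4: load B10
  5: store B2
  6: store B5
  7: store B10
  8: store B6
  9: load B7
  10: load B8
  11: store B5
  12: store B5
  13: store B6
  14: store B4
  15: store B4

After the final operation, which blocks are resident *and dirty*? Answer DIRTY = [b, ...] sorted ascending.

DIRTY = [4, 5, 6]

0: W B8 -> L0 miss  d=D]
1: W B8 -> L0 hit  d=D]
2: W B7 -> L3 miss  d=D]
3: W B11 -> L3 miss wb->B7  d=D]
4: R B10 -> L2 miss  d=-]
5: W B2 -> L2 miss  d=D]
6: W B5 -> L1 miss  d=D]
7: W B10 -> L2 miss wb->B2  d=D]
8: W B6 -> L2 miss wb->B10  d=D]
9: R B7 -> L3 miss wb->B11  d=-]
10: R B8 -> L0 hit  d=D]
11: W B5 -> L1 hit  d=D]
12: W B5 -> L1 hit  d=D]
13: W B6 -> L2 hit  d=D]
14: W B4 -> L0 miss wb->B8  d=D]
15: W B4 -> L0 hit  d=D]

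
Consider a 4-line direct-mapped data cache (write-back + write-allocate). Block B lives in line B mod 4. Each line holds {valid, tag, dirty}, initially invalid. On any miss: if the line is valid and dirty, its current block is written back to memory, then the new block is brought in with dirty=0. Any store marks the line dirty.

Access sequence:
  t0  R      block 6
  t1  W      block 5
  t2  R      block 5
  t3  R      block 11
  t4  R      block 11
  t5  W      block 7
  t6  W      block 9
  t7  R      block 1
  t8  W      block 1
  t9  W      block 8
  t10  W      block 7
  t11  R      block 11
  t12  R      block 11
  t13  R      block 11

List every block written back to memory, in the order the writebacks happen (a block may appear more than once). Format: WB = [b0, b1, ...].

0: R B6 → L2 miss [-]
1: W B5 → L1 miss [D]
2: R B5 → L1 hit [D]
3: R B11 → L3 miss [-]
4: R B11 → L3 hit [-]
5: W B7 → L3 miss [D]
6: W B9 → L1 miss wb→B5 [D]
7: R B1 → L1 miss wb→B9 [-]
8: W B1 → L1 hit [D]
9: W B8 → L0 miss [D]
10: W B7 → L3 hit [D]
11: R B11 → L3 miss wb→B7 [-]
12: R B11 → L3 hit [-]
13: R B11 → L3 hit [-]

WB = [5, 9, 7]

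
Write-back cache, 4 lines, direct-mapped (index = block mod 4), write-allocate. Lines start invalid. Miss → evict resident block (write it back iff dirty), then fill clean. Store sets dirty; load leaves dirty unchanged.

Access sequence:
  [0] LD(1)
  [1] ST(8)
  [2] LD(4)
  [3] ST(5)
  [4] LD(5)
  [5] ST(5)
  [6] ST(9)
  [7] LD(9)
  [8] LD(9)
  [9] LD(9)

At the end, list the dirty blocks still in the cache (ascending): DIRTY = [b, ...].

0: R B1 → L1 miss [-]
1: W B8 → L0 miss [D]
2: R B4 → L0 miss wb→B8 [-]
3: W B5 → L1 miss [D]
4: R B5 → L1 hit [D]
5: W B5 → L1 hit [D]
6: W B9 → L1 miss wb→B5 [D]
7: R B9 → L1 hit [D]
8: R B9 → L1 hit [D]
9: R B9 → L1 hit [D]

DIRTY = [9]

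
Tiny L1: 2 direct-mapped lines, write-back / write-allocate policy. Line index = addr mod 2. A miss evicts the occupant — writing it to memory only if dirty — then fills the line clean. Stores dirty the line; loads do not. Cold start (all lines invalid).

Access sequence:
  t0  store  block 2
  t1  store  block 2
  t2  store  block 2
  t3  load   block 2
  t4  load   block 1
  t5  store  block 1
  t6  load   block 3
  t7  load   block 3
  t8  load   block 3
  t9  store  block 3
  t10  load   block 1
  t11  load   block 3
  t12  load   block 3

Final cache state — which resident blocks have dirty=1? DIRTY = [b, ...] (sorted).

DIRTY = [2]

  0 | W B2 → L0 miss [D]
  1 | W B2 → L0 hit [D]
  2 | W B2 → L0 hit [D]
  3 | R B2 → L0 hit [D]
  4 | R B1 → L1 miss [-]
  5 | W B1 → L1 hit [D]
  6 | R B3 → L1 miss wb→B1 [-]
  7 | R B3 → L1 hit [-]
  8 | R B3 → L1 hit [-]
  9 | W B3 → L1 hit [D]
  10 | R B1 → L1 miss wb→B3 [-]
  11 | R B3 → L1 miss [-]
  12 | R B3 → L1 hit [-]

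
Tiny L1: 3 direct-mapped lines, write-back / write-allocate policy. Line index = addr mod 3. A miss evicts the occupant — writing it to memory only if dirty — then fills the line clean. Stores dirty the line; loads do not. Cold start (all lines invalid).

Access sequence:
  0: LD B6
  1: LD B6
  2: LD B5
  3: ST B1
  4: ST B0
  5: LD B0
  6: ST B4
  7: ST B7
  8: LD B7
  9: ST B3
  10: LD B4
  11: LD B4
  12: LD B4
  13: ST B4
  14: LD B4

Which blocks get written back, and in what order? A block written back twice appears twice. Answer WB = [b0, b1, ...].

WB = [1, 4, 0, 7]

0: R B6 → L0 miss [-]
1: R B6 → L0 hit [-]
2: R B5 → L2 miss [-]
3: W B1 → L1 miss [D]
4: W B0 → L0 miss [D]
5: R B0 → L0 hit [D]
6: W B4 → L1 miss wb→B1 [D]
7: W B7 → L1 miss wb→B4 [D]
8: R B7 → L1 hit [D]
9: W B3 → L0 miss wb→B0 [D]
10: R B4 → L1 miss wb→B7 [-]
11: R B4 → L1 hit [-]
12: R B4 → L1 hit [-]
13: W B4 → L1 hit [D]
14: R B4 → L1 hit [D]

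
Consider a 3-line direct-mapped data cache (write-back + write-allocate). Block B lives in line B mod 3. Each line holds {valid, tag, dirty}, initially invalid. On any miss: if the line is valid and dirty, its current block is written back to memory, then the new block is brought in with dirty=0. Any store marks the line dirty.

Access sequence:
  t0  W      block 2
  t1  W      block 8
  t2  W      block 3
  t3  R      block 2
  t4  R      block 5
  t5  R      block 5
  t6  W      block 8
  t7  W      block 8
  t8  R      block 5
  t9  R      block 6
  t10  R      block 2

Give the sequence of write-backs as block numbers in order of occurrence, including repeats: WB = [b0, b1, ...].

0: W B2 → L2 miss [D]
1: W B8 → L2 miss wb→B2 [D]
2: W B3 → L0 miss [D]
3: R B2 → L2 miss wb→B8 [-]
4: R B5 → L2 miss [-]
5: R B5 → L2 hit [-]
6: W B8 → L2 miss [D]
7: W B8 → L2 hit [D]
8: R B5 → L2 miss wb→B8 [-]
9: R B6 → L0 miss wb→B3 [-]
10: R B2 → L2 miss [-]

WB = [2, 8, 8, 3]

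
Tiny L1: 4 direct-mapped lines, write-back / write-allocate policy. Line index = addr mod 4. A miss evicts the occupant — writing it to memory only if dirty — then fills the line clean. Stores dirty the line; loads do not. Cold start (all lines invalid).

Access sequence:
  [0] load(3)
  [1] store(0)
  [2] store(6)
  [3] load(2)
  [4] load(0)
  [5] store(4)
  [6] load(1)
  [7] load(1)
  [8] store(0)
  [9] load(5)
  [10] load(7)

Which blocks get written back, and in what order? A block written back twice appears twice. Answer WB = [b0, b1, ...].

  0 | R B3 → L3 miss [-]
  1 | W B0 → L0 miss [D]
  2 | W B6 → L2 miss [D]
  3 | R B2 → L2 miss wb→B6 [-]
  4 | R B0 → L0 hit [D]
  5 | W B4 → L0 miss wb→B0 [D]
  6 | R B1 → L1 miss [-]
  7 | R B1 → L1 hit [-]
  8 | W B0 → L0 miss wb→B4 [D]
  9 | R B5 → L1 miss [-]
  10 | R B7 → L3 miss [-]

WB = [6, 0, 4]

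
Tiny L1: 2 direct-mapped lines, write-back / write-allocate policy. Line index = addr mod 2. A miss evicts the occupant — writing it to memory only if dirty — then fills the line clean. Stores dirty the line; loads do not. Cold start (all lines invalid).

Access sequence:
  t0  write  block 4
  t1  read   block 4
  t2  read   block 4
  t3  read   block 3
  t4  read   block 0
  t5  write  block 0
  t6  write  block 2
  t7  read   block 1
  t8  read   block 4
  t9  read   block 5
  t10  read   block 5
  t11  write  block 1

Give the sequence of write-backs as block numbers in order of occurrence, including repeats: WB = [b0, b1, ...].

0: W B4 -> L0 miss  d=D]
1: R B4 -> L0 hit  d=D]
2: R B4 -> L0 hit  d=D]
3: R B3 -> L1 miss  d=-]
4: R B0 -> L0 miss wb->B4  d=-]
5: W B0 -> L0 hit  d=D]
6: W B2 -> L0 miss wb->B0  d=D]
7: R B1 -> L1 miss  d=-]
8: R B4 -> L0 miss wb->B2  d=-]
9: R B5 -> L1 miss  d=-]
10: R B5 -> L1 hit  d=-]
11: W B1 -> L1 miss  d=D]

WB = [4, 0, 2]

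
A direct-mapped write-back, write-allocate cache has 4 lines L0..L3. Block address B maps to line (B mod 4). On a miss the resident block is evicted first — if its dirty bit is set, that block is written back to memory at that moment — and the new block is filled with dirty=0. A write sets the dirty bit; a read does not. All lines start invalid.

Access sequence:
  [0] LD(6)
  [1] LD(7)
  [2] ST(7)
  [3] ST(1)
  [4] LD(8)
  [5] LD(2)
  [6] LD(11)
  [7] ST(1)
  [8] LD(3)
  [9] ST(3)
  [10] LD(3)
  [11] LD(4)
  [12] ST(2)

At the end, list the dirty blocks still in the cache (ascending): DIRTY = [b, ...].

  0 | R B6 → L2 miss [-]
  1 | R B7 → L3 miss [-]
  2 | W B7 → L3 hit [D]
  3 | W B1 → L1 miss [D]
  4 | R B8 → L0 miss [-]
  5 | R B2 → L2 miss [-]
  6 | R B11 → L3 miss wb→B7 [-]
  7 | W B1 → L1 hit [D]
  8 | R B3 → L3 miss [-]
  9 | W B3 → L3 hit [D]
  10 | R B3 → L3 hit [D]
  11 | R B4 → L0 miss [-]
  12 | W B2 → L2 hit [D]

DIRTY = [1, 2, 3]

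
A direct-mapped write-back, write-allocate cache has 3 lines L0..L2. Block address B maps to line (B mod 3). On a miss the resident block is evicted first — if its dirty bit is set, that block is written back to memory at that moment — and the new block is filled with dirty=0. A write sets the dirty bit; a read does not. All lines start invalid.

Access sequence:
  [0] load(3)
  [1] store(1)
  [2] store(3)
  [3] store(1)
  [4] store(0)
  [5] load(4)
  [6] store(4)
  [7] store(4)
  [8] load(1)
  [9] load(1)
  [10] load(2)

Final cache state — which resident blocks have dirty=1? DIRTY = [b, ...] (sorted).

DIRTY = [0]

0: R B3 -> L0 miss  d=-]
1: W B1 -> L1 miss  d=D]
2: W B3 -> L0 hit  d=D]
3: W B1 -> L1 hit  d=D]
4: W B0 -> L0 miss wb->B3  d=D]
5: R B4 -> L1 miss wb->B1  d=-]
6: W B4 -> L1 hit  d=D]
7: W B4 -> L1 hit  d=D]
8: R B1 -> L1 miss wb->B4  d=-]
9: R B1 -> L1 hit  d=-]
10: R B2 -> L2 miss  d=-]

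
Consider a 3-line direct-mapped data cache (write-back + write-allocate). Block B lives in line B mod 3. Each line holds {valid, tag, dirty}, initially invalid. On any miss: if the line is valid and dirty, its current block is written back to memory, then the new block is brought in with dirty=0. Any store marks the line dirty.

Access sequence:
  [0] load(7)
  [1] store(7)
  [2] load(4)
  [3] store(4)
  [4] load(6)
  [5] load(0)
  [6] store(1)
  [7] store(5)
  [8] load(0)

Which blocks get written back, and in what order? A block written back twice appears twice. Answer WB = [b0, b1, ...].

  0 | R B7 → L1 miss [-]
  1 | W B7 → L1 hit [D]
  2 | R B4 → L1 miss wb→B7 [-]
  3 | W B4 → L1 hit [D]
  4 | R B6 → L0 miss [-]
  5 | R B0 → L0 miss [-]
  6 | W B1 → L1 miss wb→B4 [D]
  7 | W B5 → L2 miss [D]
  8 | R B0 → L0 hit [-]

WB = [7, 4]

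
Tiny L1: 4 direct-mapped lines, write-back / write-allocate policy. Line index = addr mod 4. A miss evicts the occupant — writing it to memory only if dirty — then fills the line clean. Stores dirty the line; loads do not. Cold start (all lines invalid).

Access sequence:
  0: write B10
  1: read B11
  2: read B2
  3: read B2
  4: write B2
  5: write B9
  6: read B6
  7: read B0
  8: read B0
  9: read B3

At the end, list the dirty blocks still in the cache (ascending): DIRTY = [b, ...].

DIRTY = [9]

0: W B10 -> L2 miss  d=D]
1: R B11 -> L3 miss  d=-]
2: R B2 -> L2 miss wb->B10  d=-]
3: R B2 -> L2 hit  d=-]
4: W B2 -> L2 hit  d=D]
5: W B9 -> L1 miss  d=D]
6: R B6 -> L2 miss wb->B2  d=-]
7: R B0 -> L0 miss  d=-]
8: R B0 -> L0 hit  d=-]
9: R B3 -> L3 miss  d=-]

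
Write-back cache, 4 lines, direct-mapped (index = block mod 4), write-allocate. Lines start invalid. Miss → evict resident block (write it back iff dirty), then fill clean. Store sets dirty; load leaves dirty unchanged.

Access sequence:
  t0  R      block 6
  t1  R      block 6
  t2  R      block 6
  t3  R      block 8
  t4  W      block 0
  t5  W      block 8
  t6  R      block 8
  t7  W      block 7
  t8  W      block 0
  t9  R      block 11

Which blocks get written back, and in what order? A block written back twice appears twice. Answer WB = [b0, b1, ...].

WB = [0, 8, 7]

  0 | R B6 → L2 miss [-]
  1 | R B6 → L2 hit [-]
  2 | R B6 → L2 hit [-]
  3 | R B8 → L0 miss [-]
  4 | W B0 → L0 miss [D]
  5 | W B8 → L0 miss wb→B0 [D]
  6 | R B8 → L0 hit [D]
  7 | W B7 → L3 miss [D]
  8 | W B0 → L0 miss wb→B8 [D]
  9 | R B11 → L3 miss wb→B7 [-]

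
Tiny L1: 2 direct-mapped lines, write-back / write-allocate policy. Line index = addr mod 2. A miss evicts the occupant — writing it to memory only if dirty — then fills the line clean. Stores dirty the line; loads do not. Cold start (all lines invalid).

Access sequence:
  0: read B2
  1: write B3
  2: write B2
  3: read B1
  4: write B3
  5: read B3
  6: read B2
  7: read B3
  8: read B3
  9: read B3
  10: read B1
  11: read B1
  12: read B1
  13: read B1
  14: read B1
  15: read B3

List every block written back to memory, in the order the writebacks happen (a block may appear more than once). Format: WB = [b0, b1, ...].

0: R B2 → L0 miss [-]
1: W B3 → L1 miss [D]
2: W B2 → L0 hit [D]
3: R B1 → L1 miss wb→B3 [-]
4: W B3 → L1 miss [D]
5: R B3 → L1 hit [D]
6: R B2 → L0 hit [D]
7: R B3 → L1 hit [D]
8: R B3 → L1 hit [D]
9: R B3 → L1 hit [D]
10: R B1 → L1 miss wb→B3 [-]
11: R B1 → L1 hit [-]
12: R B1 → L1 hit [-]
13: R B1 → L1 hit [-]
14: R B1 → L1 hit [-]
15: R B3 → L1 miss [-]

WB = [3, 3]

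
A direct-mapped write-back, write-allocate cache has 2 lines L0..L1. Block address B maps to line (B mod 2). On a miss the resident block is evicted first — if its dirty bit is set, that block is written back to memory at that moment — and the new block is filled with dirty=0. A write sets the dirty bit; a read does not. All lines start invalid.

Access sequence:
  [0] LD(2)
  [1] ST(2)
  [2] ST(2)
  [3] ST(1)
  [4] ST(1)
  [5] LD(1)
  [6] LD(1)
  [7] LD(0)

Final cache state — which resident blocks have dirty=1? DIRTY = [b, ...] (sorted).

0: R B2 -> L0 miss  d=-]
1: W B2 -> L0 hit  d=D]
2: W B2 -> L0 hit  d=D]
3: W B1 -> L1 miss  d=D]
4: W B1 -> L1 hit  d=D]
5: R B1 -> L1 hit  d=D]
6: R B1 -> L1 hit  d=D]
7: R B0 -> L0 miss wb->B2  d=-]

DIRTY = [1]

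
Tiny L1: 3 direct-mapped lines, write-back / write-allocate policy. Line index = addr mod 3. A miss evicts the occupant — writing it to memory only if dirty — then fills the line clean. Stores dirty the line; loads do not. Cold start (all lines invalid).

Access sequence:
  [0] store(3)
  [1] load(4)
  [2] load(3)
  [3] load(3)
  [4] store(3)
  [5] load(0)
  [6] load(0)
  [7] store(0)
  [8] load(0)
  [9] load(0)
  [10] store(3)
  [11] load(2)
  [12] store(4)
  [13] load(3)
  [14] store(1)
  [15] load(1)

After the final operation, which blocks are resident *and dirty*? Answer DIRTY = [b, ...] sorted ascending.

  0 | W B3 → L0 miss [D]
  1 | R B4 → L1 miss [-]
  2 | R B3 → L0 hit [D]
  3 | R B3 → L0 hit [D]
  4 | W B3 → L0 hit [D]
  5 | R B0 → L0 miss wb→B3 [-]
  6 | R B0 → L0 hit [-]
  7 | W B0 → L0 hit [D]
  8 | R B0 → L0 hit [D]
  9 | R B0 → L0 hit [D]
  10 | W B3 → L0 miss wb→B0 [D]
  11 | R B2 → L2 miss [-]
  12 | W B4 → L1 hit [D]
  13 | R B3 → L0 hit [D]
  14 | W B1 → L1 miss wb→B4 [D]
  15 | R B1 → L1 hit [D]

DIRTY = [1, 3]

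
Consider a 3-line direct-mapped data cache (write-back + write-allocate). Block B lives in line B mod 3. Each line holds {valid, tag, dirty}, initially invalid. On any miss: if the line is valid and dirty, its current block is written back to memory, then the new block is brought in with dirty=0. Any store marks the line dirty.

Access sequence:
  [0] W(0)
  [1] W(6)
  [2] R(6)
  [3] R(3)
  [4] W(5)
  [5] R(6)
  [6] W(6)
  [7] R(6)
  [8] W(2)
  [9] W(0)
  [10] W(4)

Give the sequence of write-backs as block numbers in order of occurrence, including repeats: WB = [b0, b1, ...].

WB = [0, 6, 5, 6]

  0 | W B0 → L0 miss [D]
  1 | W B6 → L0 miss wb→B0 [D]
  2 | R B6 → L0 hit [D]
  3 | R B3 → L0 miss wb→B6 [-]
  4 | W B5 → L2 miss [D]
  5 | R B6 → L0 miss [-]
  6 | W B6 → L0 hit [D]
  7 | R B6 → L0 hit [D]
  8 | W B2 → L2 miss wb→B5 [D]
  9 | W B0 → L0 miss wb→B6 [D]
  10 | W B4 → L1 miss [D]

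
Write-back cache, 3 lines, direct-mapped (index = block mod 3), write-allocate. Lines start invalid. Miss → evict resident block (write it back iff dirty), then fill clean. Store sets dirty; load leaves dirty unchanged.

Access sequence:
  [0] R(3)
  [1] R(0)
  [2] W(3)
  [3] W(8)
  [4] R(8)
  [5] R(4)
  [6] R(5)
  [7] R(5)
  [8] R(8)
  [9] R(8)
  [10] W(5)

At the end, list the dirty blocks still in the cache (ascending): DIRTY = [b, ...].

0: R B3 → L0 miss [-]
1: R B0 → L0 miss [-]
2: W B3 → L0 miss [D]
3: W B8 → L2 miss [D]
4: R B8 → L2 hit [D]
5: R B4 → L1 miss [-]
6: R B5 → L2 miss wb→B8 [-]
7: R B5 → L2 hit [-]
8: R B8 → L2 miss [-]
9: R B8 → L2 hit [-]
10: W B5 → L2 miss [D]

DIRTY = [3, 5]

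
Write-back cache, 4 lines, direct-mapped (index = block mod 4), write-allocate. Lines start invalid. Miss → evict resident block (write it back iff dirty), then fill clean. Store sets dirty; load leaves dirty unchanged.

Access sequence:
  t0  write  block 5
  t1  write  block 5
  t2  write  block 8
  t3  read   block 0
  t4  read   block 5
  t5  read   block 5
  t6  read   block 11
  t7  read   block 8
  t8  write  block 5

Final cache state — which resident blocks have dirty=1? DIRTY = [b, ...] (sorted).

DIRTY = [5]

0: W B5 → L1 miss [D]
1: W B5 → L1 hit [D]
2: W B8 → L0 miss [D]
3: R B0 → L0 miss wb→B8 [-]
4: R B5 → L1 hit [D]
5: R B5 → L1 hit [D]
6: R B11 → L3 miss [-]
7: R B8 → L0 miss [-]
8: W B5 → L1 hit [D]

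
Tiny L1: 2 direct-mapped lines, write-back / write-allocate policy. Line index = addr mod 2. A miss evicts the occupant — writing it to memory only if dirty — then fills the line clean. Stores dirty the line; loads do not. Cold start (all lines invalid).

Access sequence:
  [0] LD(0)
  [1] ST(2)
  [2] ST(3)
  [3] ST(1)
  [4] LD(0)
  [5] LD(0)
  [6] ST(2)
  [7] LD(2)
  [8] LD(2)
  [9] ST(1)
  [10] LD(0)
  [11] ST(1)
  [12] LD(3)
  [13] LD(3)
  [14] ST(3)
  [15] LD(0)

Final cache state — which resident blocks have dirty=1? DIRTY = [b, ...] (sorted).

DIRTY = [3]

0: R B0 -> L0 miss  d=-]
1: W B2 -> L0 miss  d=D]
2: W B3 -> L1 miss  d=D]
3: W B1 -> L1 miss wb->B3  d=D]
4: R B0 -> L0 miss wb->B2  d=-]
5: R B0 -> L0 hit  d=-]
6: W B2 -> L0 miss  d=D]
7: R B2 -> L0 hit  d=D]
8: R B2 -> L0 hit  d=D]
9: W B1 -> L1 hit  d=D]
10: R B0 -> L0 miss wb->B2  d=-]
11: W B1 -> L1 hit  d=D]
12: R B3 -> L1 miss wb->B1  d=-]
13: R B3 -> L1 hit  d=-]
14: W B3 -> L1 hit  d=D]
15: R B0 -> L0 hit  d=-]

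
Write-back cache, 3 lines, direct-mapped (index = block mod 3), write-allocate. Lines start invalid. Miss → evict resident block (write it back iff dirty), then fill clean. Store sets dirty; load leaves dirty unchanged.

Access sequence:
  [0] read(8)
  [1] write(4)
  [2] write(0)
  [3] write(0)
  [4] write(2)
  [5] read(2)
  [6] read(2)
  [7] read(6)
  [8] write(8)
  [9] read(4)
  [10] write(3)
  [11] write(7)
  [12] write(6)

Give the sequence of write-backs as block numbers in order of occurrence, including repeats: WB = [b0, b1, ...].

WB = [0, 2, 4, 3]

0: R B8 -> L2 miss  d=-]
1: W B4 -> L1 miss  d=D]
2: W B0 -> L0 miss  d=D]
3: W B0 -> L0 hit  d=D]
4: W B2 -> L2 miss  d=D]
5: R B2 -> L2 hit  d=D]
6: R B2 -> L2 hit  d=D]
7: R B6 -> L0 miss wb->B0  d=-]
8: W B8 -> L2 miss wb->B2  d=D]
9: R B4 -> L1 hit  d=D]
10: W B3 -> L0 miss  d=D]
11: W B7 -> L1 miss wb->B4  d=D]
12: W B6 -> L0 miss wb->B3  d=D]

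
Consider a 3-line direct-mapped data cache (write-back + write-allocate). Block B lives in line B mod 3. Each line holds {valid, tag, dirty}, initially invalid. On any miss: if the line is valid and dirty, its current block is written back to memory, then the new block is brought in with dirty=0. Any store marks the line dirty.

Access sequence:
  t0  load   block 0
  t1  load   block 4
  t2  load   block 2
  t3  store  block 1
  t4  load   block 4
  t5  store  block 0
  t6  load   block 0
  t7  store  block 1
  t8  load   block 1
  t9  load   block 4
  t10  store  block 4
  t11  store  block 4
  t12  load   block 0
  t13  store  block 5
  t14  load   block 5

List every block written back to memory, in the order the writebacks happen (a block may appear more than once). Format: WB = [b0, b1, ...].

0: R B0 → L0 miss [-]
1: R B4 → L1 miss [-]
2: R B2 → L2 miss [-]
3: W B1 → L1 miss [D]
4: R B4 → L1 miss wb→B1 [-]
5: W B0 → L0 hit [D]
6: R B0 → L0 hit [D]
7: W B1 → L1 miss [D]
8: R B1 → L1 hit [D]
9: R B4 → L1 miss wb→B1 [-]
10: W B4 → L1 hit [D]
11: W B4 → L1 hit [D]
12: R B0 → L0 hit [D]
13: W B5 → L2 miss [D]
14: R B5 → L2 hit [D]

WB = [1, 1]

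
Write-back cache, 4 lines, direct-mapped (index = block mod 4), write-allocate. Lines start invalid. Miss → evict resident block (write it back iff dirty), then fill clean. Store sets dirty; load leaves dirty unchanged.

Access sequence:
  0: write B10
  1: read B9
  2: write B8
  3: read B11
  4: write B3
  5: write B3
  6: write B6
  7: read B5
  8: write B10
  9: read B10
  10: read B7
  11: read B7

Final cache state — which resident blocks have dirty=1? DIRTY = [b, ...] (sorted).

DIRTY = [8, 10]

  0 | W B10 → L2 miss [D]
  1 | R B9 → L1 miss [-]
  2 | W B8 → L0 miss [D]
  3 | R B11 → L3 miss [-]
  4 | W B3 → L3 miss [D]
  5 | W B3 → L3 hit [D]
  6 | W B6 → L2 miss wb→B10 [D]
  7 | R B5 → L1 miss [-]
  8 | W B10 → L2 miss wb→B6 [D]
  9 | R B10 → L2 hit [D]
  10 | R B7 → L3 miss wb→B3 [-]
  11 | R B7 → L3 hit [-]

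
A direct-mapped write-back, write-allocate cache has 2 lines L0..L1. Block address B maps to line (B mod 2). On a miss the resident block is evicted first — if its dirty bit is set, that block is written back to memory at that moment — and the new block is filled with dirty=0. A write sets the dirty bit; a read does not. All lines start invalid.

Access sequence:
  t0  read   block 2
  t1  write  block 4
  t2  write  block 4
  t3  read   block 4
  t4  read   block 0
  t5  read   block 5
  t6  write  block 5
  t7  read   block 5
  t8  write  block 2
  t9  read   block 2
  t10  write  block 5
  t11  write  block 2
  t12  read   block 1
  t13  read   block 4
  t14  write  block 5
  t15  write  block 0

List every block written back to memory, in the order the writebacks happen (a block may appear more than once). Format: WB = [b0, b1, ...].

WB = [4, 5, 2]

0: R B2 -> L0 miss  d=-]
1: W B4 -> L0 miss  d=D]
2: W B4 -> L0 hit  d=D]
3: R B4 -> L0 hit  d=D]
4: R B0 -> L0 miss wb->B4  d=-]
5: R B5 -> L1 miss  d=-]
6: W B5 -> L1 hit  d=D]
7: R B5 -> L1 hit  d=D]
8: W B2 -> L0 miss  d=D]
9: R B2 -> L0 hit  d=D]
10: W B5 -> L1 hit  d=D]
11: W B2 -> L0 hit  d=D]
12: R B1 -> L1 miss wb->B5  d=-]
13: R B4 -> L0 miss wb->B2  d=-]
14: W B5 -> L1 miss  d=D]
15: W B0 -> L0 miss  d=D]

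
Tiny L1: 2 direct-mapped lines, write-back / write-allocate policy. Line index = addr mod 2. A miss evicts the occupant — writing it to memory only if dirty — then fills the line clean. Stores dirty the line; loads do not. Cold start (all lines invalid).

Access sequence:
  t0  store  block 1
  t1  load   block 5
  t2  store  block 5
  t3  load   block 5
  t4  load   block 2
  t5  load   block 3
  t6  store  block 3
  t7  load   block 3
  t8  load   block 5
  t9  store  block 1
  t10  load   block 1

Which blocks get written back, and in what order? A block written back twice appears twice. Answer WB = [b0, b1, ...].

0: W B1 -> L1 miss  d=D]
1: R B5 -> L1 miss wb->B1  d=-]
2: W B5 -> L1 hit  d=D]
3: R B5 -> L1 hit  d=D]
4: R B2 -> L0 miss  d=-]
5: R B3 -> L1 miss wb->B5  d=-]
6: W B3 -> L1 hit  d=D]
7: R B3 -> L1 hit  d=D]
8: R B5 -> L1 miss wb->B3  d=-]
9: W B1 -> L1 miss  d=D]
10: R B1 -> L1 hit  d=D]

WB = [1, 5, 3]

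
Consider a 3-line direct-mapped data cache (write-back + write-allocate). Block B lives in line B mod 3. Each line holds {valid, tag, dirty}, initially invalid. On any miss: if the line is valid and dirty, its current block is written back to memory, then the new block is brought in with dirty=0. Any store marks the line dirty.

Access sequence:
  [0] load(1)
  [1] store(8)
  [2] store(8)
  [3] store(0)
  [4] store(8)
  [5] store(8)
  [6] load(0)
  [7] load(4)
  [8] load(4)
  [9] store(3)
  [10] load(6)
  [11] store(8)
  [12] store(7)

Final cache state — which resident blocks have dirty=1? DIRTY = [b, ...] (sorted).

DIRTY = [7, 8]

0: R B1 -> L1 miss  d=-]
1: W B8 -> L2 miss  d=D]
2: W B8 -> L2 hit  d=D]
3: W B0 -> L0 miss  d=D]
4: W B8 -> L2 hit  d=D]
5: W B8 -> L2 hit  d=D]
6: R B0 -> L0 hit  d=D]
7: R B4 -> L1 miss  d=-]
8: R B4 -> L1 hit  d=-]
9: W B3 -> L0 miss wb->B0  d=D]
10: R B6 -> L0 miss wb->B3  d=-]
11: W B8 -> L2 hit  d=D]
12: W B7 -> L1 miss  d=D]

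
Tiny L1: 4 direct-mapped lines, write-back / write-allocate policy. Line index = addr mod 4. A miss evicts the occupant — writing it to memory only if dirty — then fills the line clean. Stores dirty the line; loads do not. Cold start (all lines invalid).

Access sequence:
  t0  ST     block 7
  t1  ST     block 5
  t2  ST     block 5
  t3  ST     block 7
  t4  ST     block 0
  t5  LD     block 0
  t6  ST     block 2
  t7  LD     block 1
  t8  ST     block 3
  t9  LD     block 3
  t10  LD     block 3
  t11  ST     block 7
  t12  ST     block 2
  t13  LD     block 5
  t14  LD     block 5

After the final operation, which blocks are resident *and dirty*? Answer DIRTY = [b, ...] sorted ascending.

0: W B7 -> L3 miss  d=D]
1: W B5 -> L1 miss  d=D]
2: W B5 -> L1 hit  d=D]
3: W B7 -> L3 hit  d=D]
4: W B0 -> L0 miss  d=D]
5: R B0 -> L0 hit  d=D]
6: W B2 -> L2 miss  d=D]
7: R B1 -> L1 miss wb->B5  d=-]
8: W B3 -> L3 miss wb->B7  d=D]
9: R B3 -> L3 hit  d=D]
10: R B3 -> L3 hit  d=D]
11: W B7 -> L3 miss wb->B3  d=D]
12: W B2 -> L2 hit  d=D]
13: R B5 -> L1 miss  d=-]
14: R B5 -> L1 hit  d=-]

DIRTY = [0, 2, 7]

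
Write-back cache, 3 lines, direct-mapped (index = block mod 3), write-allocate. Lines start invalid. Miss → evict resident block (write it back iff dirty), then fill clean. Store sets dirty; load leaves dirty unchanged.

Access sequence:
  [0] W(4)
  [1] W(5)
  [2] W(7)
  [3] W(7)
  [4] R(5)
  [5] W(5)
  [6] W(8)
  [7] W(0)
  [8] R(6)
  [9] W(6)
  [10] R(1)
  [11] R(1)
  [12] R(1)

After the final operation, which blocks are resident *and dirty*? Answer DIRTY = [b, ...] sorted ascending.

DIRTY = [6, 8]

  0 | W B4 → L1 miss [D]
  1 | W B5 → L2 miss [D]
  2 | W B7 → L1 miss wb→B4 [D]
  3 | W B7 → L1 hit [D]
  4 | R B5 → L2 hit [D]
  5 | W B5 → L2 hit [D]
  6 | W B8 → L2 miss wb→B5 [D]
  7 | W B0 → L0 miss [D]
  8 | R B6 → L0 miss wb→B0 [-]
  9 | W B6 → L0 hit [D]
  10 | R B1 → L1 miss wb→B7 [-]
  11 | R B1 → L1 hit [-]
  12 | R B1 → L1 hit [-]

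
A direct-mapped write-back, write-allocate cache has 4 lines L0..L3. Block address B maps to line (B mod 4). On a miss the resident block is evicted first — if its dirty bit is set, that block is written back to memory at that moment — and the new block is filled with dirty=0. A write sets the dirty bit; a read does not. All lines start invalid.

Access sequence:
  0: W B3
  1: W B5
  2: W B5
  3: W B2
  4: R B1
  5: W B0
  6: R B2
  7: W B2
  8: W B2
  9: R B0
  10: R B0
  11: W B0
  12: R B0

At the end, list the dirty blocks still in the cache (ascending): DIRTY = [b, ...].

0: W B3 -> L3 miss  d=D]
1: W B5 -> L1 miss  d=D]
2: W B5 -> L1 hit  d=D]
3: W B2 -> L2 miss  d=D]
4: R B1 -> L1 miss wb->B5  d=-]
5: W B0 -> L0 miss  d=D]
6: R B2 -> L2 hit  d=D]
7: W B2 -> L2 hit  d=D]
8: W B2 -> L2 hit  d=D]
9: R B0 -> L0 hit  d=D]
10: R B0 -> L0 hit  d=D]
11: W B0 -> L0 hit  d=D]
12: R B0 -> L0 hit  d=D]

DIRTY = [0, 2, 3]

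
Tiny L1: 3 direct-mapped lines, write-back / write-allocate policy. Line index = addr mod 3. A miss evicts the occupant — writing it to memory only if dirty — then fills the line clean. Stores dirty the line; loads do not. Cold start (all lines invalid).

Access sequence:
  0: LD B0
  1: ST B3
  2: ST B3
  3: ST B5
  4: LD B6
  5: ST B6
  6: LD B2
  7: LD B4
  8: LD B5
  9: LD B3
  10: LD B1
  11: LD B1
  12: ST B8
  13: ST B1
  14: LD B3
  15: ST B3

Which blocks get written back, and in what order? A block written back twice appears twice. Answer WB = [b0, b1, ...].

WB = [3, 5, 6]

0: R B0 → L0 miss [-]
1: W B3 → L0 miss [D]
2: W B3 → L0 hit [D]
3: W B5 → L2 miss [D]
4: R B6 → L0 miss wb→B3 [-]
5: W B6 → L0 hit [D]
6: R B2 → L2 miss wb→B5 [-]
7: R B4 → L1 miss [-]
8: R B5 → L2 miss [-]
9: R B3 → L0 miss wb→B6 [-]
10: R B1 → L1 miss [-]
11: R B1 → L1 hit [-]
12: W B8 → L2 miss [D]
13: W B1 → L1 hit [D]
14: R B3 → L0 hit [-]
15: W B3 → L0 hit [D]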